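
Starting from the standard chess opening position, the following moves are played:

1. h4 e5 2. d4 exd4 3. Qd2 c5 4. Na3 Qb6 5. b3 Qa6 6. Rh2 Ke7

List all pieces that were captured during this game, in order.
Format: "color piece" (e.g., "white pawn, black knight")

Tracking captures:
  exd4: captured white pawn

white pawn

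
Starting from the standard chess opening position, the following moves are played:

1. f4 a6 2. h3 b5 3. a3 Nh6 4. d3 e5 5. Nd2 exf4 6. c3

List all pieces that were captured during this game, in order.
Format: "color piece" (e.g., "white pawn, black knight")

Tracking captures:
  exf4: captured white pawn

white pawn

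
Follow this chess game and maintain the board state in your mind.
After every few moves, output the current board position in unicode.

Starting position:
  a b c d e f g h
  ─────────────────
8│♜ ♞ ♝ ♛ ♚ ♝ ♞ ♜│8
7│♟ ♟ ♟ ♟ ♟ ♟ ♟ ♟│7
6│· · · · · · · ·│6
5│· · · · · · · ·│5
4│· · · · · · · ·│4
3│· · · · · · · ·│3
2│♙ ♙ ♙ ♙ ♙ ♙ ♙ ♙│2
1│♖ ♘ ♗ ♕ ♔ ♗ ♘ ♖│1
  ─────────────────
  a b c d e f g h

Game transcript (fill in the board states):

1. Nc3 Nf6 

  a b c d e f g h
  ─────────────────
8│♜ ♞ ♝ ♛ ♚ ♝ · ♜│8
7│♟ ♟ ♟ ♟ ♟ ♟ ♟ ♟│7
6│· · · · · ♞ · ·│6
5│· · · · · · · ·│5
4│· · · · · · · ·│4
3│· · ♘ · · · · ·│3
2│♙ ♙ ♙ ♙ ♙ ♙ ♙ ♙│2
1│♖ · ♗ ♕ ♔ ♗ ♘ ♖│1
  ─────────────────
  a b c d e f g h

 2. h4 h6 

  a b c d e f g h
  ─────────────────
8│♜ ♞ ♝ ♛ ♚ ♝ · ♜│8
7│♟ ♟ ♟ ♟ ♟ ♟ ♟ ·│7
6│· · · · · ♞ · ♟│6
5│· · · · · · · ·│5
4│· · · · · · · ♙│4
3│· · ♘ · · · · ·│3
2│♙ ♙ ♙ ♙ ♙ ♙ ♙ ·│2
1│♖ · ♗ ♕ ♔ ♗ ♘ ♖│1
  ─────────────────
  a b c d e f g h

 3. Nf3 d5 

  a b c d e f g h
  ─────────────────
8│♜ ♞ ♝ ♛ ♚ ♝ · ♜│8
7│♟ ♟ ♟ · ♟ ♟ ♟ ·│7
6│· · · · · ♞ · ♟│6
5│· · · ♟ · · · ·│5
4│· · · · · · · ♙│4
3│· · ♘ · · ♘ · ·│3
2│♙ ♙ ♙ ♙ ♙ ♙ ♙ ·│2
1│♖ · ♗ ♕ ♔ ♗ · ♖│1
  ─────────────────
  a b c d e f g h

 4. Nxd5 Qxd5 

  a b c d e f g h
  ─────────────────
8│♜ ♞ ♝ · ♚ ♝ · ♜│8
7│♟ ♟ ♟ · ♟ ♟ ♟ ·│7
6│· · · · · ♞ · ♟│6
5│· · · ♛ · · · ·│5
4│· · · · · · · ♙│4
3│· · · · · ♘ · ·│3
2│♙ ♙ ♙ ♙ ♙ ♙ ♙ ·│2
1│♖ · ♗ ♕ ♔ ♗ · ♖│1
  ─────────────────
  a b c d e f g h

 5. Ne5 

  a b c d e f g h
  ─────────────────
8│♜ ♞ ♝ · ♚ ♝ · ♜│8
7│♟ ♟ ♟ · ♟ ♟ ♟ ·│7
6│· · · · · ♞ · ♟│6
5│· · · ♛ ♘ · · ·│5
4│· · · · · · · ♙│4
3│· · · · · · · ·│3
2│♙ ♙ ♙ ♙ ♙ ♙ ♙ ·│2
1│♖ · ♗ ♕ ♔ ♗ · ♖│1
  ─────────────────
  a b c d e f g h


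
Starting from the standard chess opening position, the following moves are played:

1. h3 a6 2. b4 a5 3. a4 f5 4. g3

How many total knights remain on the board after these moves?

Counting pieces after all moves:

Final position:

  a b c d e f g h
  ─────────────────
8│♜ ♞ ♝ ♛ ♚ ♝ ♞ ♜│8
7│· ♟ ♟ ♟ ♟ · ♟ ♟│7
6│· · · · · · · ·│6
5│♟ · · · · ♟ · ·│5
4│♙ ♙ · · · · · ·│4
3│· · · · · · ♙ ♙│3
2│· · ♙ ♙ ♙ ♙ · ·│2
1│♖ ♘ ♗ ♕ ♔ ♗ ♘ ♖│1
  ─────────────────
  a b c d e f g h


4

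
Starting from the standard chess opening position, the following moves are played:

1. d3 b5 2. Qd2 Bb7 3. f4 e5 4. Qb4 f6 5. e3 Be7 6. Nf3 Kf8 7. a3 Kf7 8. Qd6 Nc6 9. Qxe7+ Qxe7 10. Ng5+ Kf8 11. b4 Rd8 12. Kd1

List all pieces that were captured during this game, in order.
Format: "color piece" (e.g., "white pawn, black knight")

Tracking captures:
  Qxe7+: captured black bishop
  Qxe7: captured white queen

black bishop, white queen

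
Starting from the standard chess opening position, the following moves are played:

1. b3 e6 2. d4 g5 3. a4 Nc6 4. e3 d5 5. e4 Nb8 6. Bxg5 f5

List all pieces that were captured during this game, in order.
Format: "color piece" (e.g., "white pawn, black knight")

Tracking captures:
  Bxg5: captured black pawn

black pawn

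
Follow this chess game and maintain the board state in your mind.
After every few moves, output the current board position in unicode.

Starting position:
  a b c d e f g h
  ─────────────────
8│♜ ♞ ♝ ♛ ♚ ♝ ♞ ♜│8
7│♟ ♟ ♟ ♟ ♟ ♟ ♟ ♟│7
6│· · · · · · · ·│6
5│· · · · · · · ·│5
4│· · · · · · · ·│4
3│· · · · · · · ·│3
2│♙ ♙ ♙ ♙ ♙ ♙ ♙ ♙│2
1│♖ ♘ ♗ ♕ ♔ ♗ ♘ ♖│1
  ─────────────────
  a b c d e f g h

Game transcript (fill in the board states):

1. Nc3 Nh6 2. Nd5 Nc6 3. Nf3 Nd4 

  a b c d e f g h
  ─────────────────
8│♜ · ♝ ♛ ♚ ♝ · ♜│8
7│♟ ♟ ♟ ♟ ♟ ♟ ♟ ♟│7
6│· · · · · · · ♞│6
5│· · · ♘ · · · ·│5
4│· · · ♞ · · · ·│4
3│· · · · · ♘ · ·│3
2│♙ ♙ ♙ ♙ ♙ ♙ ♙ ♙│2
1│♖ · ♗ ♕ ♔ ♗ · ♖│1
  ─────────────────
  a b c d e f g h

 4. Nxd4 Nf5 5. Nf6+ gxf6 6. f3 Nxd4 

  a b c d e f g h
  ─────────────────
8│♜ · ♝ ♛ ♚ ♝ · ♜│8
7│♟ ♟ ♟ ♟ ♟ ♟ · ♟│7
6│· · · · · ♟ · ·│6
5│· · · · · · · ·│5
4│· · · ♞ · · · ·│4
3│· · · · · ♙ · ·│3
2│♙ ♙ ♙ ♙ ♙ · ♙ ♙│2
1│♖ · ♗ ♕ ♔ ♗ · ♖│1
  ─────────────────
  a b c d e f g h

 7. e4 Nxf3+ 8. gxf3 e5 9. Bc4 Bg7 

  a b c d e f g h
  ─────────────────
8│♜ · ♝ ♛ ♚ · · ♜│8
7│♟ ♟ ♟ ♟ · ♟ ♝ ♟│7
6│· · · · · ♟ · ·│6
5│· · · · ♟ · · ·│5
4│· · ♗ · ♙ · · ·│4
3│· · · · · ♙ · ·│3
2│♙ ♙ ♙ ♙ · · · ♙│2
1│♖ · ♗ ♕ ♔ · · ♖│1
  ─────────────────
  a b c d e f g h

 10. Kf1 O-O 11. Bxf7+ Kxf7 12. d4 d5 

  a b c d e f g h
  ─────────────────
8│♜ · ♝ ♛ · ♜ · ·│8
7│♟ ♟ ♟ · · ♚ ♝ ♟│7
6│· · · · · ♟ · ·│6
5│· · · ♟ ♟ · · ·│5
4│· · · ♙ ♙ · · ·│4
3│· · · · · ♙ · ·│3
2│♙ ♙ ♙ · · · · ♙│2
1│♖ · ♗ ♕ · ♔ · ♖│1
  ─────────────────
  a b c d e f g h

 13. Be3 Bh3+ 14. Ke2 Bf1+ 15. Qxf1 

  a b c d e f g h
  ─────────────────
8│♜ · · ♛ · ♜ · ·│8
7│♟ ♟ ♟ · · ♚ ♝ ♟│7
6│· · · · · ♟ · ·│6
5│· · · ♟ ♟ · · ·│5
4│· · · ♙ ♙ · · ·│4
3│· · · · ♗ ♙ · ·│3
2│♙ ♙ ♙ · ♔ · · ♙│2
1│♖ · · · · ♕ · ♖│1
  ─────────────────
  a b c d e f g h


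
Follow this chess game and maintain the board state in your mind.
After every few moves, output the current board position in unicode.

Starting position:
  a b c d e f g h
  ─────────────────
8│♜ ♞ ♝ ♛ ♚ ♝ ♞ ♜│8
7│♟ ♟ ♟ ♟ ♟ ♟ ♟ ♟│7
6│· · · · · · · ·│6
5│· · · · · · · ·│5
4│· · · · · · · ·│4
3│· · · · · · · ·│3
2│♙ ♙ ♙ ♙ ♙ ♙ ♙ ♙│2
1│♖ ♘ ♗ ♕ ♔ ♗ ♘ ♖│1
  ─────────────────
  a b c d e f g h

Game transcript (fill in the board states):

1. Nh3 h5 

  a b c d e f g h
  ─────────────────
8│♜ ♞ ♝ ♛ ♚ ♝ ♞ ♜│8
7│♟ ♟ ♟ ♟ ♟ ♟ ♟ ·│7
6│· · · · · · · ·│6
5│· · · · · · · ♟│5
4│· · · · · · · ·│4
3│· · · · · · · ♘│3
2│♙ ♙ ♙ ♙ ♙ ♙ ♙ ♙│2
1│♖ ♘ ♗ ♕ ♔ ♗ · ♖│1
  ─────────────────
  a b c d e f g h

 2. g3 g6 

  a b c d e f g h
  ─────────────────
8│♜ ♞ ♝ ♛ ♚ ♝ ♞ ♜│8
7│♟ ♟ ♟ ♟ ♟ ♟ · ·│7
6│· · · · · · ♟ ·│6
5│· · · · · · · ♟│5
4│· · · · · · · ·│4
3│· · · · · · ♙ ♘│3
2│♙ ♙ ♙ ♙ ♙ ♙ · ♙│2
1│♖ ♘ ♗ ♕ ♔ ♗ · ♖│1
  ─────────────────
  a b c d e f g h

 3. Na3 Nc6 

  a b c d e f g h
  ─────────────────
8│♜ · ♝ ♛ ♚ ♝ ♞ ♜│8
7│♟ ♟ ♟ ♟ ♟ ♟ · ·│7
6│· · ♞ · · · ♟ ·│6
5│· · · · · · · ♟│5
4│· · · · · · · ·│4
3│♘ · · · · · ♙ ♘│3
2│♙ ♙ ♙ ♙ ♙ ♙ · ♙│2
1│♖ · ♗ ♕ ♔ ♗ · ♖│1
  ─────────────────
  a b c d e f g h

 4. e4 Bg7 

  a b c d e f g h
  ─────────────────
8│♜ · ♝ ♛ ♚ · ♞ ♜│8
7│♟ ♟ ♟ ♟ ♟ ♟ ♝ ·│7
6│· · ♞ · · · ♟ ·│6
5│· · · · · · · ♟│5
4│· · · · ♙ · · ·│4
3│♘ · · · · · ♙ ♘│3
2│♙ ♙ ♙ ♙ · ♙ · ♙│2
1│♖ · ♗ ♕ ♔ ♗ · ♖│1
  ─────────────────
  a b c d e f g h

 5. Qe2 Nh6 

  a b c d e f g h
  ─────────────────
8│♜ · ♝ ♛ ♚ · · ♜│8
7│♟ ♟ ♟ ♟ ♟ ♟ ♝ ·│7
6│· · ♞ · · · ♟ ♞│6
5│· · · · · · · ♟│5
4│· · · · ♙ · · ·│4
3│♘ · · · · · ♙ ♘│3
2│♙ ♙ ♙ ♙ ♕ ♙ · ♙│2
1│♖ · ♗ · ♔ ♗ · ♖│1
  ─────────────────
  a b c d e f g h



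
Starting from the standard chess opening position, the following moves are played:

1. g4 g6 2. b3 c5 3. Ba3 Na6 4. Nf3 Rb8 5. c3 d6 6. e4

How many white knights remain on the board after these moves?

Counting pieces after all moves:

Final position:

  a b c d e f g h
  ─────────────────
8│· ♜ ♝ ♛ ♚ ♝ ♞ ♜│8
7│♟ ♟ · · ♟ ♟ · ♟│7
6│♞ · · ♟ · · ♟ ·│6
5│· · ♟ · · · · ·│5
4│· · · · ♙ · ♙ ·│4
3│♗ ♙ ♙ · · ♘ · ·│3
2│♙ · · ♙ · ♙ · ♙│2
1│♖ ♘ · ♕ ♔ ♗ · ♖│1
  ─────────────────
  a b c d e f g h


2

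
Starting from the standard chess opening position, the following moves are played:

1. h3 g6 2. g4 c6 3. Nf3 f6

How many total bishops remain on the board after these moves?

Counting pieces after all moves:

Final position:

  a b c d e f g h
  ─────────────────
8│♜ ♞ ♝ ♛ ♚ ♝ ♞ ♜│8
7│♟ ♟ · ♟ ♟ · · ♟│7
6│· · ♟ · · ♟ ♟ ·│6
5│· · · · · · · ·│5
4│· · · · · · ♙ ·│4
3│· · · · · ♘ · ♙│3
2│♙ ♙ ♙ ♙ ♙ ♙ · ·│2
1│♖ ♘ ♗ ♕ ♔ ♗ · ♖│1
  ─────────────────
  a b c d e f g h


4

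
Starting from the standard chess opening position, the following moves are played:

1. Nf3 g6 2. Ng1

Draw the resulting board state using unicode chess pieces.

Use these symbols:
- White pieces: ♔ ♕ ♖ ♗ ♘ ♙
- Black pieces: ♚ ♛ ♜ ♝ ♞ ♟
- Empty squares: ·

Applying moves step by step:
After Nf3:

♜ ♞ ♝ ♛ ♚ ♝ ♞ ♜
♟ ♟ ♟ ♟ ♟ ♟ ♟ ♟
· · · · · · · ·
· · · · · · · ·
· · · · · · · ·
· · · · · ♘ · ·
♙ ♙ ♙ ♙ ♙ ♙ ♙ ♙
♖ ♘ ♗ ♕ ♔ ♗ · ♖


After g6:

♜ ♞ ♝ ♛ ♚ ♝ ♞ ♜
♟ ♟ ♟ ♟ ♟ ♟ · ♟
· · · · · · ♟ ·
· · · · · · · ·
· · · · · · · ·
· · · · · ♘ · ·
♙ ♙ ♙ ♙ ♙ ♙ ♙ ♙
♖ ♘ ♗ ♕ ♔ ♗ · ♖


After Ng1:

♜ ♞ ♝ ♛ ♚ ♝ ♞ ♜
♟ ♟ ♟ ♟ ♟ ♟ · ♟
· · · · · · ♟ ·
· · · · · · · ·
· · · · · · · ·
· · · · · · · ·
♙ ♙ ♙ ♙ ♙ ♙ ♙ ♙
♖ ♘ ♗ ♕ ♔ ♗ ♘ ♖



  a b c d e f g h
  ─────────────────
8│♜ ♞ ♝ ♛ ♚ ♝ ♞ ♜│8
7│♟ ♟ ♟ ♟ ♟ ♟ · ♟│7
6│· · · · · · ♟ ·│6
5│· · · · · · · ·│5
4│· · · · · · · ·│4
3│· · · · · · · ·│3
2│♙ ♙ ♙ ♙ ♙ ♙ ♙ ♙│2
1│♖ ♘ ♗ ♕ ♔ ♗ ♘ ♖│1
  ─────────────────
  a b c d e f g h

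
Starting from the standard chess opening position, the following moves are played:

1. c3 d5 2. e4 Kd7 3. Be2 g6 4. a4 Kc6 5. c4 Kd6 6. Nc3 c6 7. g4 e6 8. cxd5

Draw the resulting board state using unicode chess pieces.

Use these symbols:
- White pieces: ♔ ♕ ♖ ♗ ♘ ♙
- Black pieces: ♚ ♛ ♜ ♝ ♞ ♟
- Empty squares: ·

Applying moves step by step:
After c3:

♜ ♞ ♝ ♛ ♚ ♝ ♞ ♜
♟ ♟ ♟ ♟ ♟ ♟ ♟ ♟
· · · · · · · ·
· · · · · · · ·
· · · · · · · ·
· · ♙ · · · · ·
♙ ♙ · ♙ ♙ ♙ ♙ ♙
♖ ♘ ♗ ♕ ♔ ♗ ♘ ♖


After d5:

♜ ♞ ♝ ♛ ♚ ♝ ♞ ♜
♟ ♟ ♟ · ♟ ♟ ♟ ♟
· · · · · · · ·
· · · ♟ · · · ·
· · · · · · · ·
· · ♙ · · · · ·
♙ ♙ · ♙ ♙ ♙ ♙ ♙
♖ ♘ ♗ ♕ ♔ ♗ ♘ ♖


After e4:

♜ ♞ ♝ ♛ ♚ ♝ ♞ ♜
♟ ♟ ♟ · ♟ ♟ ♟ ♟
· · · · · · · ·
· · · ♟ · · · ·
· · · · ♙ · · ·
· · ♙ · · · · ·
♙ ♙ · ♙ · ♙ ♙ ♙
♖ ♘ ♗ ♕ ♔ ♗ ♘ ♖


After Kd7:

♜ ♞ ♝ ♛ · ♝ ♞ ♜
♟ ♟ ♟ ♚ ♟ ♟ ♟ ♟
· · · · · · · ·
· · · ♟ · · · ·
· · · · ♙ · · ·
· · ♙ · · · · ·
♙ ♙ · ♙ · ♙ ♙ ♙
♖ ♘ ♗ ♕ ♔ ♗ ♘ ♖


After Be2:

♜ ♞ ♝ ♛ · ♝ ♞ ♜
♟ ♟ ♟ ♚ ♟ ♟ ♟ ♟
· · · · · · · ·
· · · ♟ · · · ·
· · · · ♙ · · ·
· · ♙ · · · · ·
♙ ♙ · ♙ ♗ ♙ ♙ ♙
♖ ♘ ♗ ♕ ♔ · ♘ ♖


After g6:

♜ ♞ ♝ ♛ · ♝ ♞ ♜
♟ ♟ ♟ ♚ ♟ ♟ · ♟
· · · · · · ♟ ·
· · · ♟ · · · ·
· · · · ♙ · · ·
· · ♙ · · · · ·
♙ ♙ · ♙ ♗ ♙ ♙ ♙
♖ ♘ ♗ ♕ ♔ · ♘ ♖


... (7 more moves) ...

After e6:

♜ ♞ ♝ ♛ · ♝ ♞ ♜
♟ ♟ · · · ♟ · ♟
· · ♟ ♚ ♟ · ♟ ·
· · · ♟ · · · ·
♙ · ♙ · ♙ · ♙ ·
· · ♘ · · · · ·
· ♙ · ♙ ♗ ♙ · ♙
♖ · ♗ ♕ ♔ · ♘ ♖


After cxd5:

♜ ♞ ♝ ♛ · ♝ ♞ ♜
♟ ♟ · · · ♟ · ♟
· · ♟ ♚ ♟ · ♟ ·
· · · ♙ · · · ·
♙ · · · ♙ · ♙ ·
· · ♘ · · · · ·
· ♙ · ♙ ♗ ♙ · ♙
♖ · ♗ ♕ ♔ · ♘ ♖



  a b c d e f g h
  ─────────────────
8│♜ ♞ ♝ ♛ · ♝ ♞ ♜│8
7│♟ ♟ · · · ♟ · ♟│7
6│· · ♟ ♚ ♟ · ♟ ·│6
5│· · · ♙ · · · ·│5
4│♙ · · · ♙ · ♙ ·│4
3│· · ♘ · · · · ·│3
2│· ♙ · ♙ ♗ ♙ · ♙│2
1│♖ · ♗ ♕ ♔ · ♘ ♖│1
  ─────────────────
  a b c d e f g h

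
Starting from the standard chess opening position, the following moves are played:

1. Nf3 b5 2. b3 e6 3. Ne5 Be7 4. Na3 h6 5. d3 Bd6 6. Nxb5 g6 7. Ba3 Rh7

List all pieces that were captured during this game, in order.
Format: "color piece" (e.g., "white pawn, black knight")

Tracking captures:
  Nxb5: captured black pawn

black pawn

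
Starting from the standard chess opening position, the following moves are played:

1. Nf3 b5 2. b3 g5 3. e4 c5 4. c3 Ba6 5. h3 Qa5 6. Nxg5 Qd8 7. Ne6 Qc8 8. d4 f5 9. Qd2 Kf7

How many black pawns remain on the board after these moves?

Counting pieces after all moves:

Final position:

  a b c d e f g h
  ─────────────────
8│♜ ♞ ♛ · · ♝ ♞ ♜│8
7│♟ · · ♟ ♟ ♚ · ♟│7
6│♝ · · · ♘ · · ·│6
5│· ♟ ♟ · · ♟ · ·│5
4│· · · ♙ ♙ · · ·│4
3│· ♙ ♙ · · · · ♙│3
2│♙ · · ♕ · ♙ ♙ ·│2
1│♖ ♘ ♗ · ♔ ♗ · ♖│1
  ─────────────────
  a b c d e f g h


7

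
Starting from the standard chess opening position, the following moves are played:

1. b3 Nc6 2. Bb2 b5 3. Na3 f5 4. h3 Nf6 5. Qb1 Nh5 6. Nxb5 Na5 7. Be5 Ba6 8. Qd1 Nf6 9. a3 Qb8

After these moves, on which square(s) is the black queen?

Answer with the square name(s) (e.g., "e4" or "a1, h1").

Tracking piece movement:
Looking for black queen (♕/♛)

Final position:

  a b c d e f g h
  ─────────────────
8│♜ ♛ · · ♚ ♝ · ♜│8
7│♟ · ♟ ♟ ♟ · ♟ ♟│7
6│♝ · · · · ♞ · ·│6
5│♞ ♘ · · ♗ ♟ · ·│5
4│· · · · · · · ·│4
3│♙ ♙ · · · · · ♙│3
2│· · ♙ ♙ ♙ ♙ ♙ ·│2
1│♖ · · ♕ ♔ ♗ ♘ ♖│1
  ─────────────────
  a b c d e f g h


b8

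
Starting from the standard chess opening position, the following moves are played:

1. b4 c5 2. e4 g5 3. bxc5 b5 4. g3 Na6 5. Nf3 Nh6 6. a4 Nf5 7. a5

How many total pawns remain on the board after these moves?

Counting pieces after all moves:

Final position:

  a b c d e f g h
  ─────────────────
8│♜ · ♝ ♛ ♚ ♝ · ♜│8
7│♟ · · ♟ ♟ ♟ · ♟│7
6│♞ · · · · · · ·│6
5│♙ ♟ ♙ · · ♞ ♟ ·│5
4│· · · · ♙ · · ·│4
3│· · · · · ♘ ♙ ·│3
2│· · ♙ ♙ · ♙ · ♙│2
1│♖ ♘ ♗ ♕ ♔ ♗ · ♖│1
  ─────────────────
  a b c d e f g h


15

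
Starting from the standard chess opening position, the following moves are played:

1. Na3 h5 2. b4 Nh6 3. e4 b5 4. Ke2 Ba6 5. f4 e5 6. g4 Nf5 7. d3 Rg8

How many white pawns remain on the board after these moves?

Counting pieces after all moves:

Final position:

  a b c d e f g h
  ─────────────────
8│♜ ♞ · ♛ ♚ ♝ ♜ ·│8
7│♟ · ♟ ♟ · ♟ ♟ ·│7
6│♝ · · · · · · ·│6
5│· ♟ · · ♟ ♞ · ♟│5
4│· ♙ · · ♙ ♙ ♙ ·│4
3│♘ · · ♙ · · · ·│3
2│♙ · ♙ · ♔ · · ♙│2
1│♖ · ♗ ♕ · ♗ ♘ ♖│1
  ─────────────────
  a b c d e f g h


8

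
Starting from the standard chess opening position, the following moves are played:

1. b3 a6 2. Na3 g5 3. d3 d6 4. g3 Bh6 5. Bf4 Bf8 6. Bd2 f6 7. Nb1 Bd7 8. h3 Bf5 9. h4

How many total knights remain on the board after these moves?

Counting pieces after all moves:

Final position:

  a b c d e f g h
  ─────────────────
8│♜ ♞ · ♛ ♚ ♝ ♞ ♜│8
7│· ♟ ♟ · ♟ · · ♟│7
6│♟ · · ♟ · ♟ · ·│6
5│· · · · · ♝ ♟ ·│5
4│· · · · · · · ♙│4
3│· ♙ · ♙ · · ♙ ·│3
2│♙ · ♙ ♗ ♙ ♙ · ·│2
1│♖ ♘ · ♕ ♔ ♗ ♘ ♖│1
  ─────────────────
  a b c d e f g h


4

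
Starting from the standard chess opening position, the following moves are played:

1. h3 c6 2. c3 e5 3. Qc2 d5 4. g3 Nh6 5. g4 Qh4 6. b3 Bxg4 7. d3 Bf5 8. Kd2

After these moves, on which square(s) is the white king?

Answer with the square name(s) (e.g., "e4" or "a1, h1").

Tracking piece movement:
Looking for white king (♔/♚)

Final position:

  a b c d e f g h
  ─────────────────
8│♜ ♞ · · ♚ ♝ · ♜│8
7│♟ ♟ · · · ♟ ♟ ♟│7
6│· · ♟ · · · · ♞│6
5│· · · ♟ ♟ ♝ · ·│5
4│· · · · · · · ♛│4
3│· ♙ ♙ ♙ · · · ♙│3
2│♙ · ♕ ♔ ♙ ♙ · ·│2
1│♖ ♘ ♗ · · ♗ ♘ ♖│1
  ─────────────────
  a b c d e f g h


d2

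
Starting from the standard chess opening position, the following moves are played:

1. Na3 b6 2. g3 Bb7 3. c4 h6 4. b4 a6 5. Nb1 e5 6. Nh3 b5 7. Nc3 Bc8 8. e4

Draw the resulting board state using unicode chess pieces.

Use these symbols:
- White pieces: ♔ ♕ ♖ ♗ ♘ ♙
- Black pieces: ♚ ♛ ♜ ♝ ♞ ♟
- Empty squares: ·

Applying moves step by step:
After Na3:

♜ ♞ ♝ ♛ ♚ ♝ ♞ ♜
♟ ♟ ♟ ♟ ♟ ♟ ♟ ♟
· · · · · · · ·
· · · · · · · ·
· · · · · · · ·
♘ · · · · · · ·
♙ ♙ ♙ ♙ ♙ ♙ ♙ ♙
♖ · ♗ ♕ ♔ ♗ ♘ ♖


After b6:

♜ ♞ ♝ ♛ ♚ ♝ ♞ ♜
♟ · ♟ ♟ ♟ ♟ ♟ ♟
· ♟ · · · · · ·
· · · · · · · ·
· · · · · · · ·
♘ · · · · · · ·
♙ ♙ ♙ ♙ ♙ ♙ ♙ ♙
♖ · ♗ ♕ ♔ ♗ ♘ ♖


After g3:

♜ ♞ ♝ ♛ ♚ ♝ ♞ ♜
♟ · ♟ ♟ ♟ ♟ ♟ ♟
· ♟ · · · · · ·
· · · · · · · ·
· · · · · · · ·
♘ · · · · · ♙ ·
♙ ♙ ♙ ♙ ♙ ♙ · ♙
♖ · ♗ ♕ ♔ ♗ ♘ ♖


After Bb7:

♜ ♞ · ♛ ♚ ♝ ♞ ♜
♟ ♝ ♟ ♟ ♟ ♟ ♟ ♟
· ♟ · · · · · ·
· · · · · · · ·
· · · · · · · ·
♘ · · · · · ♙ ·
♙ ♙ ♙ ♙ ♙ ♙ · ♙
♖ · ♗ ♕ ♔ ♗ ♘ ♖


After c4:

♜ ♞ · ♛ ♚ ♝ ♞ ♜
♟ ♝ ♟ ♟ ♟ ♟ ♟ ♟
· ♟ · · · · · ·
· · · · · · · ·
· · ♙ · · · · ·
♘ · · · · · ♙ ·
♙ ♙ · ♙ ♙ ♙ · ♙
♖ · ♗ ♕ ♔ ♗ ♘ ♖


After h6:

♜ ♞ · ♛ ♚ ♝ ♞ ♜
♟ ♝ ♟ ♟ ♟ ♟ ♟ ·
· ♟ · · · · · ♟
· · · · · · · ·
· · ♙ · · · · ·
♘ · · · · · ♙ ·
♙ ♙ · ♙ ♙ ♙ · ♙
♖ · ♗ ♕ ♔ ♗ ♘ ♖


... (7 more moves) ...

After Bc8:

♜ ♞ ♝ ♛ ♚ ♝ ♞ ♜
· · ♟ ♟ · ♟ ♟ ·
♟ · · · · · · ♟
· ♟ · · ♟ · · ·
· ♙ ♙ · · · · ·
· · ♘ · · · ♙ ♘
♙ · · ♙ ♙ ♙ · ♙
♖ · ♗ ♕ ♔ ♗ · ♖


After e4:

♜ ♞ ♝ ♛ ♚ ♝ ♞ ♜
· · ♟ ♟ · ♟ ♟ ·
♟ · · · · · · ♟
· ♟ · · ♟ · · ·
· ♙ ♙ · ♙ · · ·
· · ♘ · · · ♙ ♘
♙ · · ♙ · ♙ · ♙
♖ · ♗ ♕ ♔ ♗ · ♖



  a b c d e f g h
  ─────────────────
8│♜ ♞ ♝ ♛ ♚ ♝ ♞ ♜│8
7│· · ♟ ♟ · ♟ ♟ ·│7
6│♟ · · · · · · ♟│6
5│· ♟ · · ♟ · · ·│5
4│· ♙ ♙ · ♙ · · ·│4
3│· · ♘ · · · ♙ ♘│3
2│♙ · · ♙ · ♙ · ♙│2
1│♖ · ♗ ♕ ♔ ♗ · ♖│1
  ─────────────────
  a b c d e f g h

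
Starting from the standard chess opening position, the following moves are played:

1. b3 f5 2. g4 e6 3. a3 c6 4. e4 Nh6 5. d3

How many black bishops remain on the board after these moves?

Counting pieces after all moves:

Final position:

  a b c d e f g h
  ─────────────────
8│♜ ♞ ♝ ♛ ♚ ♝ · ♜│8
7│♟ ♟ · ♟ · · ♟ ♟│7
6│· · ♟ · ♟ · · ♞│6
5│· · · · · ♟ · ·│5
4│· · · · ♙ · ♙ ·│4
3│♙ ♙ · ♙ · · · ·│3
2│· · ♙ · · ♙ · ♙│2
1│♖ ♘ ♗ ♕ ♔ ♗ ♘ ♖│1
  ─────────────────
  a b c d e f g h


2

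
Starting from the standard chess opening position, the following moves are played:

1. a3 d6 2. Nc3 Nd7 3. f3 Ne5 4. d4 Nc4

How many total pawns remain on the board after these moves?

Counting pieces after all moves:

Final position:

  a b c d e f g h
  ─────────────────
8│♜ · ♝ ♛ ♚ ♝ ♞ ♜│8
7│♟ ♟ ♟ · ♟ ♟ ♟ ♟│7
6│· · · ♟ · · · ·│6
5│· · · · · · · ·│5
4│· · ♞ ♙ · · · ·│4
3│♙ · ♘ · · ♙ · ·│3
2│· ♙ ♙ · ♙ · ♙ ♙│2
1│♖ · ♗ ♕ ♔ ♗ ♘ ♖│1
  ─────────────────
  a b c d e f g h


16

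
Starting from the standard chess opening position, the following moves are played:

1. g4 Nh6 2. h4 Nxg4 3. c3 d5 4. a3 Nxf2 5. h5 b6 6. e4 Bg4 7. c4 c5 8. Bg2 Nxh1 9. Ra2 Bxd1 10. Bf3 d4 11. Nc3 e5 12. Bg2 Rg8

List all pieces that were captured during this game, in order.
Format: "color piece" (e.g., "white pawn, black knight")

Tracking captures:
  Nxg4: captured white pawn
  Nxf2: captured white pawn
  Nxh1: captured white rook
  Bxd1: captured white queen

white pawn, white pawn, white rook, white queen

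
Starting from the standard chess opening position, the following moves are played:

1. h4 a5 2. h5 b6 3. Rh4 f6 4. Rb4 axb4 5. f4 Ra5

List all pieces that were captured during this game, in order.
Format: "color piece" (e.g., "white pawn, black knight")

Tracking captures:
  axb4: captured white rook

white rook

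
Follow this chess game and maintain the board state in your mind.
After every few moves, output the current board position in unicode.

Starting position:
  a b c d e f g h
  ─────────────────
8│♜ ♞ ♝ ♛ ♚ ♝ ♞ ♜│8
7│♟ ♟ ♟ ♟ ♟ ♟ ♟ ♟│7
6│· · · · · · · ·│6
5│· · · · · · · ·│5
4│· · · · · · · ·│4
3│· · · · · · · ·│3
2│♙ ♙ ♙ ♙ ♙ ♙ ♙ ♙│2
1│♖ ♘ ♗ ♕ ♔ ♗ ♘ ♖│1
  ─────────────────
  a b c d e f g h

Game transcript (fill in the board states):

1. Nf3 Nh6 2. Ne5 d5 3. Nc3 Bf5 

  a b c d e f g h
  ─────────────────
8│♜ ♞ · ♛ ♚ ♝ · ♜│8
7│♟ ♟ ♟ · ♟ ♟ ♟ ♟│7
6│· · · · · · · ♞│6
5│· · · ♟ ♘ ♝ · ·│5
4│· · · · · · · ·│4
3│· · ♘ · · · · ·│3
2│♙ ♙ ♙ ♙ ♙ ♙ ♙ ♙│2
1│♖ · ♗ ♕ ♔ ♗ · ♖│1
  ─────────────────
  a b c d e f g h

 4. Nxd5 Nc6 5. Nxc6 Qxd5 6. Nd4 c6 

  a b c d e f g h
  ─────────────────
8│♜ · · · ♚ ♝ · ♜│8
7│♟ ♟ · · ♟ ♟ ♟ ♟│7
6│· · ♟ · · · · ♞│6
5│· · · ♛ · ♝ · ·│5
4│· · · ♘ · · · ·│4
3│· · · · · · · ·│3
2│♙ ♙ ♙ ♙ ♙ ♙ ♙ ♙│2
1│♖ · ♗ ♕ ♔ ♗ · ♖│1
  ─────────────────
  a b c d e f g h

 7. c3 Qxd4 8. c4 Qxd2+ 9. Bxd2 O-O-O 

  a b c d e f g h
  ─────────────────
8│· · ♚ ♜ · ♝ · ♜│8
7│♟ ♟ · · ♟ ♟ ♟ ♟│7
6│· · ♟ · · · · ♞│6
5│· · · · · ♝ · ·│5
4│· · ♙ · · · · ·│4
3│· · · · · · · ·│3
2│♙ ♙ · ♗ ♙ ♙ ♙ ♙│2
1│♖ · · ♕ ♔ ♗ · ♖│1
  ─────────────────
  a b c d e f g h

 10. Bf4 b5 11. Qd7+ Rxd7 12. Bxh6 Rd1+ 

  a b c d e f g h
  ─────────────────
8│· · ♚ · · ♝ · ♜│8
7│♟ · · · ♟ ♟ ♟ ♟│7
6│· · ♟ · · · · ♗│6
5│· ♟ · · · ♝ · ·│5
4│· · ♙ · · · · ·│4
3│· · · · · · · ·│3
2│♙ ♙ · · ♙ ♙ ♙ ♙│2
1│♖ · · ♜ ♔ ♗ · ♖│1
  ─────────────────
  a b c d e f g h

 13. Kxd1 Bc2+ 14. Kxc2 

  a b c d e f g h
  ─────────────────
8│· · ♚ · · ♝ · ♜│8
7│♟ · · · ♟ ♟ ♟ ♟│7
6│· · ♟ · · · · ♗│6
5│· ♟ · · · · · ·│5
4│· · ♙ · · · · ·│4
3│· · · · · · · ·│3
2│♙ ♙ ♔ · ♙ ♙ ♙ ♙│2
1│♖ · · · · ♗ · ♖│1
  ─────────────────
  a b c d e f g h


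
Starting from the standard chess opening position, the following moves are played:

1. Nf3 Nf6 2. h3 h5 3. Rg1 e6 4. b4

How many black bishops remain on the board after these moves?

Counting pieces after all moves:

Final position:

  a b c d e f g h
  ─────────────────
8│♜ ♞ ♝ ♛ ♚ ♝ · ♜│8
7│♟ ♟ ♟ ♟ · ♟ ♟ ·│7
6│· · · · ♟ ♞ · ·│6
5│· · · · · · · ♟│5
4│· ♙ · · · · · ·│4
3│· · · · · ♘ · ♙│3
2│♙ · ♙ ♙ ♙ ♙ ♙ ·│2
1│♖ ♘ ♗ ♕ ♔ ♗ ♖ ·│1
  ─────────────────
  a b c d e f g h


2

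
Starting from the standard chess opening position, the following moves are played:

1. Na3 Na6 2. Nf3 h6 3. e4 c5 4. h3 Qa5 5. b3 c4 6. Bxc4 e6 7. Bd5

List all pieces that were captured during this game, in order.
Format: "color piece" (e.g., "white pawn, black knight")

Tracking captures:
  Bxc4: captured black pawn

black pawn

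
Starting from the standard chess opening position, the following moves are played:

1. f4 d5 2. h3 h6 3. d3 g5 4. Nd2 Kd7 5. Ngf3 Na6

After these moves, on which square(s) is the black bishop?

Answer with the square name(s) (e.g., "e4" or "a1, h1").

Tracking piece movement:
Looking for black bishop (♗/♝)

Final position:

  a b c d e f g h
  ─────────────────
8│♜ · ♝ ♛ · ♝ ♞ ♜│8
7│♟ ♟ ♟ ♚ ♟ ♟ · ·│7
6│♞ · · · · · · ♟│6
5│· · · ♟ · · ♟ ·│5
4│· · · · · ♙ · ·│4
3│· · · ♙ · ♘ · ♙│3
2│♙ ♙ ♙ ♘ ♙ · ♙ ·│2
1│♖ · ♗ ♕ ♔ ♗ · ♖│1
  ─────────────────
  a b c d e f g h


c8, f8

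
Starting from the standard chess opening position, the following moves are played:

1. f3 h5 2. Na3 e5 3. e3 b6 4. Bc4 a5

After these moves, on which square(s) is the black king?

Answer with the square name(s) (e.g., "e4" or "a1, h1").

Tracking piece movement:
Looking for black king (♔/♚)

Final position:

  a b c d e f g h
  ─────────────────
8│♜ ♞ ♝ ♛ ♚ ♝ ♞ ♜│8
7│· · ♟ ♟ · ♟ ♟ ·│7
6│· ♟ · · · · · ·│6
5│♟ · · · ♟ · · ♟│5
4│· · ♗ · · · · ·│4
3│♘ · · · ♙ ♙ · ·│3
2│♙ ♙ ♙ ♙ · · ♙ ♙│2
1│♖ · ♗ ♕ ♔ · ♘ ♖│1
  ─────────────────
  a b c d e f g h


e8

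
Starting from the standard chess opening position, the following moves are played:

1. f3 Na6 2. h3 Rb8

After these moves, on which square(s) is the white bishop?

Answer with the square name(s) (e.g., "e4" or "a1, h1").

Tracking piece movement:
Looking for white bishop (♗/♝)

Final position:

  a b c d e f g h
  ─────────────────
8│· ♜ ♝ ♛ ♚ ♝ ♞ ♜│8
7│♟ ♟ ♟ ♟ ♟ ♟ ♟ ♟│7
6│♞ · · · · · · ·│6
5│· · · · · · · ·│5
4│· · · · · · · ·│4
3│· · · · · ♙ · ♙│3
2│♙ ♙ ♙ ♙ ♙ · ♙ ·│2
1│♖ ♘ ♗ ♕ ♔ ♗ ♘ ♖│1
  ─────────────────
  a b c d e f g h


c1, f1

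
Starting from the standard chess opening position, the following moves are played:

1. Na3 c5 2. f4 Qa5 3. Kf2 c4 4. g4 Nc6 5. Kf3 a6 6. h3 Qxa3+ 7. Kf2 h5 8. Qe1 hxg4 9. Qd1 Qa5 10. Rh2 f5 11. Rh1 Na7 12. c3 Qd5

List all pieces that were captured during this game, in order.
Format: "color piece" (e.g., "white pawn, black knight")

Tracking captures:
  Qxa3+: captured white knight
  hxg4: captured white pawn

white knight, white pawn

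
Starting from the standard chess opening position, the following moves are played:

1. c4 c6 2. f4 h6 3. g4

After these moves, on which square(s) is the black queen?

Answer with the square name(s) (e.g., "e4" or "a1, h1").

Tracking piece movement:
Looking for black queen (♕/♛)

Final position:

  a b c d e f g h
  ─────────────────
8│♜ ♞ ♝ ♛ ♚ ♝ ♞ ♜│8
7│♟ ♟ · ♟ ♟ ♟ ♟ ·│7
6│· · ♟ · · · · ♟│6
5│· · · · · · · ·│5
4│· · ♙ · · ♙ ♙ ·│4
3│· · · · · · · ·│3
2│♙ ♙ · ♙ ♙ · · ♙│2
1│♖ ♘ ♗ ♕ ♔ ♗ ♘ ♖│1
  ─────────────────
  a b c d e f g h


d8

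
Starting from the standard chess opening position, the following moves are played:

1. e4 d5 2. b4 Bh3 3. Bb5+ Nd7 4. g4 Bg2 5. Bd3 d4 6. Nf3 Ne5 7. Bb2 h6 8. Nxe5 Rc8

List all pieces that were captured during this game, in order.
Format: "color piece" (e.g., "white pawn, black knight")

Tracking captures:
  Nxe5: captured black knight

black knight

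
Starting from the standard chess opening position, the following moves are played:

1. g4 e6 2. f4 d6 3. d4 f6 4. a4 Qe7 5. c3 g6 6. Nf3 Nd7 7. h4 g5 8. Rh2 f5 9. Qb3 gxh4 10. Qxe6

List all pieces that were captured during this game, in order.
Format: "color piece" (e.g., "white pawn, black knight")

Tracking captures:
  gxh4: captured white pawn
  Qxe6: captured black pawn

white pawn, black pawn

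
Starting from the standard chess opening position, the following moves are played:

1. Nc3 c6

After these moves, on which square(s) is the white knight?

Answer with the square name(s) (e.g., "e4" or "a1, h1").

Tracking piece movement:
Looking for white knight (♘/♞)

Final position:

  a b c d e f g h
  ─────────────────
8│♜ ♞ ♝ ♛ ♚ ♝ ♞ ♜│8
7│♟ ♟ · ♟ ♟ ♟ ♟ ♟│7
6│· · ♟ · · · · ·│6
5│· · · · · · · ·│5
4│· · · · · · · ·│4
3│· · ♘ · · · · ·│3
2│♙ ♙ ♙ ♙ ♙ ♙ ♙ ♙│2
1│♖ · ♗ ♕ ♔ ♗ ♘ ♖│1
  ─────────────────
  a b c d e f g h


c3, g1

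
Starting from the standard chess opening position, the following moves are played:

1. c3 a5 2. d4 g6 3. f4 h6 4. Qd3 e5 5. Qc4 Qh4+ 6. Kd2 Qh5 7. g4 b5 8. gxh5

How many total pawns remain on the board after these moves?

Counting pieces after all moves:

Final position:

  a b c d e f g h
  ─────────────────
8│♜ ♞ ♝ · ♚ ♝ ♞ ♜│8
7│· · ♟ ♟ · ♟ · ·│7
6│· · · · · · ♟ ♟│6
5│♟ ♟ · · ♟ · · ♙│5
4│· · ♕ ♙ · ♙ · ·│4
3│· · ♙ · · · · ·│3
2│♙ ♙ · ♔ ♙ · · ♙│2
1│♖ ♘ ♗ · · ♗ ♘ ♖│1
  ─────────────────
  a b c d e f g h


16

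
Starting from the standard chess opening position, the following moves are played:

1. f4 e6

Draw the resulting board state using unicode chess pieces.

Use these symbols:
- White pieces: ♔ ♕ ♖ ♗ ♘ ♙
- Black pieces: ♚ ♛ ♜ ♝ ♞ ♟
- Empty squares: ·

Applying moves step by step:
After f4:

♜ ♞ ♝ ♛ ♚ ♝ ♞ ♜
♟ ♟ ♟ ♟ ♟ ♟ ♟ ♟
· · · · · · · ·
· · · · · · · ·
· · · · · ♙ · ·
· · · · · · · ·
♙ ♙ ♙ ♙ ♙ · ♙ ♙
♖ ♘ ♗ ♕ ♔ ♗ ♘ ♖


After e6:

♜ ♞ ♝ ♛ ♚ ♝ ♞ ♜
♟ ♟ ♟ ♟ · ♟ ♟ ♟
· · · · ♟ · · ·
· · · · · · · ·
· · · · · ♙ · ·
· · · · · · · ·
♙ ♙ ♙ ♙ ♙ · ♙ ♙
♖ ♘ ♗ ♕ ♔ ♗ ♘ ♖



  a b c d e f g h
  ─────────────────
8│♜ ♞ ♝ ♛ ♚ ♝ ♞ ♜│8
7│♟ ♟ ♟ ♟ · ♟ ♟ ♟│7
6│· · · · ♟ · · ·│6
5│· · · · · · · ·│5
4│· · · · · ♙ · ·│4
3│· · · · · · · ·│3
2│♙ ♙ ♙ ♙ ♙ · ♙ ♙│2
1│♖ ♘ ♗ ♕ ♔ ♗ ♘ ♖│1
  ─────────────────
  a b c d e f g h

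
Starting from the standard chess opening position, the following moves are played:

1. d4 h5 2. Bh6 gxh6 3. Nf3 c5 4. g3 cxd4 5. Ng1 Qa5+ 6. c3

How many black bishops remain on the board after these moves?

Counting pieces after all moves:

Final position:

  a b c d e f g h
  ─────────────────
8│♜ ♞ ♝ · ♚ ♝ ♞ ♜│8
7│♟ ♟ · ♟ ♟ ♟ · ·│7
6│· · · · · · · ♟│6
5│♛ · · · · · · ♟│5
4│· · · ♟ · · · ·│4
3│· · ♙ · · · ♙ ·│3
2│♙ ♙ · · ♙ ♙ · ♙│2
1│♖ ♘ · ♕ ♔ ♗ ♘ ♖│1
  ─────────────────
  a b c d e f g h


2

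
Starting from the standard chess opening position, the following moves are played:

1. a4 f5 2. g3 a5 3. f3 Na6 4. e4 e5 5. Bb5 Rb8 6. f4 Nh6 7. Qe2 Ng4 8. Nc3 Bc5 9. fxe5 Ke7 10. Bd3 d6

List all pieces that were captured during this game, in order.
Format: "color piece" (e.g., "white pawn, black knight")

Tracking captures:
  fxe5: captured black pawn

black pawn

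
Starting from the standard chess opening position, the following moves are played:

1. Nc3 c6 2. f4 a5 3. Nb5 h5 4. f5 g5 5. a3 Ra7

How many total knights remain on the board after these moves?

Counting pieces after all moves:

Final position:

  a b c d e f g h
  ─────────────────
8│· ♞ ♝ ♛ ♚ ♝ ♞ ♜│8
7│♜ ♟ · ♟ ♟ ♟ · ·│7
6│· · ♟ · · · · ·│6
5│♟ ♘ · · · ♙ ♟ ♟│5
4│· · · · · · · ·│4
3│♙ · · · · · · ·│3
2│· ♙ ♙ ♙ ♙ · ♙ ♙│2
1│♖ · ♗ ♕ ♔ ♗ ♘ ♖│1
  ─────────────────
  a b c d e f g h


4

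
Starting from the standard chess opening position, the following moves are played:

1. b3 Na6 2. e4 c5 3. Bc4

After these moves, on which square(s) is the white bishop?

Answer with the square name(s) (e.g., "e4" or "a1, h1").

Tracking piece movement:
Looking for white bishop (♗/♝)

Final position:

  a b c d e f g h
  ─────────────────
8│♜ · ♝ ♛ ♚ ♝ ♞ ♜│8
7│♟ ♟ · ♟ ♟ ♟ ♟ ♟│7
6│♞ · · · · · · ·│6
5│· · ♟ · · · · ·│5
4│· · ♗ · ♙ · · ·│4
3│· ♙ · · · · · ·│3
2│♙ · ♙ ♙ · ♙ ♙ ♙│2
1│♖ ♘ ♗ ♕ ♔ · ♘ ♖│1
  ─────────────────
  a b c d e f g h


c1, c4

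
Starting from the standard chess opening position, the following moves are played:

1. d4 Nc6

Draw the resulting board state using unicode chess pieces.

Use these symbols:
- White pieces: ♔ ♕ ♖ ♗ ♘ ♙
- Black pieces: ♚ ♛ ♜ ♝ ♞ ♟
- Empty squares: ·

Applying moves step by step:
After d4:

♜ ♞ ♝ ♛ ♚ ♝ ♞ ♜
♟ ♟ ♟ ♟ ♟ ♟ ♟ ♟
· · · · · · · ·
· · · · · · · ·
· · · ♙ · · · ·
· · · · · · · ·
♙ ♙ ♙ · ♙ ♙ ♙ ♙
♖ ♘ ♗ ♕ ♔ ♗ ♘ ♖


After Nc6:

♜ · ♝ ♛ ♚ ♝ ♞ ♜
♟ ♟ ♟ ♟ ♟ ♟ ♟ ♟
· · ♞ · · · · ·
· · · · · · · ·
· · · ♙ · · · ·
· · · · · · · ·
♙ ♙ ♙ · ♙ ♙ ♙ ♙
♖ ♘ ♗ ♕ ♔ ♗ ♘ ♖



  a b c d e f g h
  ─────────────────
8│♜ · ♝ ♛ ♚ ♝ ♞ ♜│8
7│♟ ♟ ♟ ♟ ♟ ♟ ♟ ♟│7
6│· · ♞ · · · · ·│6
5│· · · · · · · ·│5
4│· · · ♙ · · · ·│4
3│· · · · · · · ·│3
2│♙ ♙ ♙ · ♙ ♙ ♙ ♙│2
1│♖ ♘ ♗ ♕ ♔ ♗ ♘ ♖│1
  ─────────────────
  a b c d e f g h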